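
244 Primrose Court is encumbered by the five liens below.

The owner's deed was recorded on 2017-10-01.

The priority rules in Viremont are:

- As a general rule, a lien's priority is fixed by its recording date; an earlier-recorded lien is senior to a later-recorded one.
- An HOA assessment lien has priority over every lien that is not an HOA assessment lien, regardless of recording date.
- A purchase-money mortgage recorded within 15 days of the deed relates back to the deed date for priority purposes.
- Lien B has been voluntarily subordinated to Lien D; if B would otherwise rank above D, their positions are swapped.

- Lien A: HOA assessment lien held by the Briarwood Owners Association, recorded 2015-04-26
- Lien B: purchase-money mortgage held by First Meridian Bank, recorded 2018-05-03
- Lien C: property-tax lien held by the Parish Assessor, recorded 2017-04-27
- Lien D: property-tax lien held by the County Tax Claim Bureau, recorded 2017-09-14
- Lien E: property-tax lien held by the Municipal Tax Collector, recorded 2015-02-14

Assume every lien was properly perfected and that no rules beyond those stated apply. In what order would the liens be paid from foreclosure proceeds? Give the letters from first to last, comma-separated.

Adjusting effective dates: B was recorded 214 days after the deed — beyond 15 days — so no relation-back applies.
A is an HOA assessment lien, so it outranks all other liens regardless of date.
The other liens, earliest effective date first: E (2015-02-14), C (2017-04-27), D (2017-09-14), B (2018-05-03).
B is already junior to D, so the subordination agreement changes nothing.

A, E, C, D, B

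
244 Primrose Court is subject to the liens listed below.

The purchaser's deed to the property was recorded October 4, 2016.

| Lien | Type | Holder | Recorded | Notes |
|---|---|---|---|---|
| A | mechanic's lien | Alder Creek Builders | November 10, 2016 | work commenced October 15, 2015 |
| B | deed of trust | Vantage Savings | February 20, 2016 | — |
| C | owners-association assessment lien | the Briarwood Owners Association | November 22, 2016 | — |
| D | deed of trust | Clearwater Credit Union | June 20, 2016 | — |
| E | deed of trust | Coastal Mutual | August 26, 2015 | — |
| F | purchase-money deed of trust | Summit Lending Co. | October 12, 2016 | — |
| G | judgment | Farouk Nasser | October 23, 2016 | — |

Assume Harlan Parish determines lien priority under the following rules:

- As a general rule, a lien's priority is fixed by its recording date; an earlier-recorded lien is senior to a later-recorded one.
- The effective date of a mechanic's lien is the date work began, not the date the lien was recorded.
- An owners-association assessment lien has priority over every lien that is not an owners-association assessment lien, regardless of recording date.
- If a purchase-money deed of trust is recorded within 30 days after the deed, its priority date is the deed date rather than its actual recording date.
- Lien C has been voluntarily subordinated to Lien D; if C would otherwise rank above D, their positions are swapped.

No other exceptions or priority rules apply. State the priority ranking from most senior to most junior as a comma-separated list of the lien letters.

D, E, A, B, C, F, G

First, effective dates: A's effective date is October 15, 2015, when work began; F relates back to the deed date October 4, 2016.
As an owners-association assessment lien, C is senior to every other lien.
Ordering the rest by effective date: E (August 26, 2015), A (October 15, 2015), B (February 20, 2016), D (June 20, 2016), F (October 4, 2016), G (October 23, 2016).
C would otherwise be senior to D, so under the subordination agreement C and D exchange positions.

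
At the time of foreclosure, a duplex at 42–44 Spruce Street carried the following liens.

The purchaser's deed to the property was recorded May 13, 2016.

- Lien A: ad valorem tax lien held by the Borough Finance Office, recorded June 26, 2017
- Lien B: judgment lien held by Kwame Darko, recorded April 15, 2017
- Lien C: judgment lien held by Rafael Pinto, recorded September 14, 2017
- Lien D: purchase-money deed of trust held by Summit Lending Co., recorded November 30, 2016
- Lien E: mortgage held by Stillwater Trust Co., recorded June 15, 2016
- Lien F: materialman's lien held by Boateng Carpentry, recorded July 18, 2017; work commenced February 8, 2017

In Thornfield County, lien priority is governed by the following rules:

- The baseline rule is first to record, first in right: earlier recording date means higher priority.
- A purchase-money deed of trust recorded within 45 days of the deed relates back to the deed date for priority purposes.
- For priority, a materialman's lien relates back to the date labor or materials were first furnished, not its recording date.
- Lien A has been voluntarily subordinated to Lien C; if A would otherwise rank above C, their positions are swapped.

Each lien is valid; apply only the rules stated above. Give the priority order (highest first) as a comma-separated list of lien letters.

Effective dates: D was recorded 201 days after the deed, outside the 45-day window, so it keeps its recording date; F's effective date is February 8, 2017, when work began.
By effective date: E (June 15, 2016), D (November 30, 2016), F (February 8, 2017), B (April 15, 2017), A (June 26, 2017), C (September 14, 2017).
Because A would otherwise rank above C, the subordination swaps them.

E, D, F, B, C, A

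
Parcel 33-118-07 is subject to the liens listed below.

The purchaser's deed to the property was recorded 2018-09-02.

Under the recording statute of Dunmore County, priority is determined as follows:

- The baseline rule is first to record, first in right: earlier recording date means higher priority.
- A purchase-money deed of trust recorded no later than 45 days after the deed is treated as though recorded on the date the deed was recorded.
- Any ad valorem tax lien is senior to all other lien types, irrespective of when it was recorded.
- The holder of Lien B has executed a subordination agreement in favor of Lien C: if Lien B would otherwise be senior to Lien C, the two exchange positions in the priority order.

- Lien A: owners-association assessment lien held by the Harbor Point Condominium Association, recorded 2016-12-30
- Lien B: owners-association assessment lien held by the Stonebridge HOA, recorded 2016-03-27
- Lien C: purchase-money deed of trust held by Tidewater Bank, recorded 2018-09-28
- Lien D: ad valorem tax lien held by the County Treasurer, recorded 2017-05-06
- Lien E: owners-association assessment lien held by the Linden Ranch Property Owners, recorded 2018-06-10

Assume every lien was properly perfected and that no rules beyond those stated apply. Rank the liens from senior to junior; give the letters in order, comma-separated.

First, effective dates: C was recorded within the 45-day window, so its effective date is the deed date 2018-09-02.
D is an ad valorem tax lien and takes priority over every other lien.
The other liens, earliest effective date first: B (2016-03-27), A (2016-12-30), E (2018-06-10), C (2018-09-02).
The subordination applies — B was senior to C — so B and C swap.

D, C, A, E, B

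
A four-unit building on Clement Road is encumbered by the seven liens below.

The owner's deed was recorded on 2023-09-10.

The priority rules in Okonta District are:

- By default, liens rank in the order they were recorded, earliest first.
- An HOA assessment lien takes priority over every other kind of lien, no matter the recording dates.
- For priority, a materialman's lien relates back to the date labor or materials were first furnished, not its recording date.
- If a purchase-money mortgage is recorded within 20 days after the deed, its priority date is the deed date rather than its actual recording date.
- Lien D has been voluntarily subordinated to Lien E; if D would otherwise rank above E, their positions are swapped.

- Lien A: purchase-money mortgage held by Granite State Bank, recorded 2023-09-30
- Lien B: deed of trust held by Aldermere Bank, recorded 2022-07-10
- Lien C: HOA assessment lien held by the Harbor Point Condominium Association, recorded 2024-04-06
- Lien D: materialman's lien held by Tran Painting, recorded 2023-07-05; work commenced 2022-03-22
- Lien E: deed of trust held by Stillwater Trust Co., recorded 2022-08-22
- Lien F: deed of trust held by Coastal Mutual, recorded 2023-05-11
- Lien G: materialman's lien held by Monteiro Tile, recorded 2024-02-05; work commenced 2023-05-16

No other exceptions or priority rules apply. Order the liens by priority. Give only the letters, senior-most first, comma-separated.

Effective dates: A was recorded within the 20-day window, so its effective date is the deed date 2023-09-10; D relates back to 2022-03-22 (work commenced); G relates back to 2023-05-16 (work commenced).
As an HOA assessment lien, C is senior to every other lien.
Ordering the rest by effective date: D (2022-03-22), B (2022-07-10), E (2022-08-22), F (2023-05-11), G (2023-05-16), A (2023-09-10).
Because D would otherwise rank above E, the subordination swaps them.

C, E, B, D, F, G, A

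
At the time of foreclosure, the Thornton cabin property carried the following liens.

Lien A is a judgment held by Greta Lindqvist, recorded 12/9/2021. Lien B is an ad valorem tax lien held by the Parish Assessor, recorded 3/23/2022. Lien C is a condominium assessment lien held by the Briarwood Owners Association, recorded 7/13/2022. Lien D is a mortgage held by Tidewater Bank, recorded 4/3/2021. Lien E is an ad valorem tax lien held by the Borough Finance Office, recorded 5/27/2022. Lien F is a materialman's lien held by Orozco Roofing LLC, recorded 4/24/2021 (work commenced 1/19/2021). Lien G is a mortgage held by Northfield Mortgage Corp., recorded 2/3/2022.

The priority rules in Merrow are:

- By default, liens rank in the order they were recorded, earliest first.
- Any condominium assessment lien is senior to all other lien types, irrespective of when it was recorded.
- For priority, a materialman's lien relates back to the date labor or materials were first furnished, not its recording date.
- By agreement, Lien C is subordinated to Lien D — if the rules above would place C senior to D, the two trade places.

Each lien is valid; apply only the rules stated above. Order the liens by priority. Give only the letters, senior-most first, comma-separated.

Effective dates after the stated exceptions: F is treated as recorded 1/19/2021, the work-commencement date.
As a condominium assessment lien, C is senior to every other lien.
The other liens, earliest effective date first: F (1/19/2021), D (4/3/2021), A (12/9/2021), G (2/3/2022), B (3/23/2022), E (5/27/2022).
The subordination applies — C was senior to D — so C and D swap.

D, F, C, A, G, B, E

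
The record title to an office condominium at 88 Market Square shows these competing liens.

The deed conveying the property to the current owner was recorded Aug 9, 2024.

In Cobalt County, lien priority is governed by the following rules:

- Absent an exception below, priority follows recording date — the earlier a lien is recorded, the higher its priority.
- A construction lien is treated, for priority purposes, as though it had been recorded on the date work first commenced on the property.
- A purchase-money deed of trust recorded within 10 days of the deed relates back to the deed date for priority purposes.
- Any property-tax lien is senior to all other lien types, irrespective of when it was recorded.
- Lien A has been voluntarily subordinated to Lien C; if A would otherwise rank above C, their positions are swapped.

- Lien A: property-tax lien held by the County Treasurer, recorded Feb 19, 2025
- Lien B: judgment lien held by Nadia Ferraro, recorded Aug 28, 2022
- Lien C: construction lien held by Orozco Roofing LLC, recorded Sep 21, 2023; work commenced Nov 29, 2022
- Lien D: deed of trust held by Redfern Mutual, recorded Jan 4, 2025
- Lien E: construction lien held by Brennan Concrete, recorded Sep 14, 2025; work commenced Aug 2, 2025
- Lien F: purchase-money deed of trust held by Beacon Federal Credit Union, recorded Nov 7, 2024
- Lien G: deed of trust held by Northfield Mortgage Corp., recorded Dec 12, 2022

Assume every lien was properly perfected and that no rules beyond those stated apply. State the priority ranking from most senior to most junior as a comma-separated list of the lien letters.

Effective dates after the stated exceptions: C is treated as recorded Nov 29, 2022, the work-commencement date; E's effective date is Aug 2, 2025, when work began; F was recorded 90 days after the deed — beyond 10 days — so no relation-back applies.
A is a property-tax lien, so it outranks all other liens regardless of date.
Among the remaining liens, by effective date: B (Aug 28, 2022), C (Nov 29, 2022), G (Dec 12, 2022), F (Nov 7, 2024), D (Jan 4, 2025), E (Aug 2, 2025).
A is senior to C before the subordination, so the two trade places.

C, B, A, G, F, D, E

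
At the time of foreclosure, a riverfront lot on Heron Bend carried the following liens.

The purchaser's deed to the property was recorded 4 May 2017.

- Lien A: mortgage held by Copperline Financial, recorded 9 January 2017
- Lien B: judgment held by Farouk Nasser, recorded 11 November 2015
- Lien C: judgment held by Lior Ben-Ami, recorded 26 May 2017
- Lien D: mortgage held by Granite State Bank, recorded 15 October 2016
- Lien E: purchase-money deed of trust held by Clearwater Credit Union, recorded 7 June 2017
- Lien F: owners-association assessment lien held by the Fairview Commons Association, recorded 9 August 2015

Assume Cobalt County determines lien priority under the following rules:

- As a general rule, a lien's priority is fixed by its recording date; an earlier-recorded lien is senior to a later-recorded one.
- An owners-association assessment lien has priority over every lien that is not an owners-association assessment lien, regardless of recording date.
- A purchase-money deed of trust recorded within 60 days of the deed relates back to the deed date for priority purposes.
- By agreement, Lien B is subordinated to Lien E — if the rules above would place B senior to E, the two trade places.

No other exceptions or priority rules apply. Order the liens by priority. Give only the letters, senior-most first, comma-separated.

F, E, D, A, B, C

Adjusting effective dates: E's effective date is the deed date, 4 May 2017.
F is an owners-association assessment lien, so it outranks all other liens regardless of date.
Ordering the rest by effective date: B (11 November 2015), D (15 October 2016), A (9 January 2017), E (4 May 2017), C (26 May 2017).
B is senior to E before the subordination, so the two trade places.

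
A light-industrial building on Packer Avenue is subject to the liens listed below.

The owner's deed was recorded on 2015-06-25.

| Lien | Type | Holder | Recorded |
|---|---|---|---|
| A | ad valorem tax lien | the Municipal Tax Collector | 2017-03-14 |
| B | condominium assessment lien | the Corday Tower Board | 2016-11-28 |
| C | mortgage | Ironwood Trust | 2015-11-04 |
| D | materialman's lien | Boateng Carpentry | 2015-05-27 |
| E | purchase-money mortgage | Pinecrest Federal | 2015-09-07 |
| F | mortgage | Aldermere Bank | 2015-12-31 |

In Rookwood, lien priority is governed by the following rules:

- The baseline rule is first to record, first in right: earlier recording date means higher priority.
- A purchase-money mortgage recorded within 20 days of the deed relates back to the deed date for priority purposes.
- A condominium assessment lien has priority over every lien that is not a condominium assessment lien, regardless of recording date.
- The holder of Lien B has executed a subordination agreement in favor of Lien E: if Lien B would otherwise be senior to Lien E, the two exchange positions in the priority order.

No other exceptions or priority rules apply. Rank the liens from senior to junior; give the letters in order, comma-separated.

E, D, B, C, F, A

Effective dates: E was recorded 74 days after the deed, outside the 20-day window, so it keeps its recording date.
As a condominium assessment lien, B is senior to every other lien.
Remaining liens by effective date: D (2015-05-27), E (2015-09-07), C (2015-11-04), F (2015-12-31), A (2017-03-14).
Because B would otherwise rank above E, the subordination swaps them.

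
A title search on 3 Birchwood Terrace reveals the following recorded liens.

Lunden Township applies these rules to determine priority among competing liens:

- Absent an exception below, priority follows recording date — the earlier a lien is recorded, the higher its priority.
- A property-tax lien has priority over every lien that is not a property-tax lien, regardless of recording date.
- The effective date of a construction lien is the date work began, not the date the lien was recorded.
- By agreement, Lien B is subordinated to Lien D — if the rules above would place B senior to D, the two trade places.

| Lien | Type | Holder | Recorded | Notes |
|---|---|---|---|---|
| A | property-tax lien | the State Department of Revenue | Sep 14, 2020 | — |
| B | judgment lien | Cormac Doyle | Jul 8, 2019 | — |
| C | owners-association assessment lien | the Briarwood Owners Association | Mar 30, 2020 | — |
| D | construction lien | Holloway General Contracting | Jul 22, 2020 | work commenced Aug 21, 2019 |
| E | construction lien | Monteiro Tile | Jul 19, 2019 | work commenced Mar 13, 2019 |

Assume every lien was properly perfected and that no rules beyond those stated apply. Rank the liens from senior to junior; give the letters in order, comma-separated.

Effective dates after the stated exceptions: D is treated as recorded Aug 21, 2019, the work-commencement date; E relates back to Mar 13, 2019 (work commenced).
A is a property-tax lien, so it outranks all other liens regardless of date.
Ordering the rest by effective date: E (Mar 13, 2019), B (Jul 8, 2019), D (Aug 21, 2019), C (Mar 30, 2020).
B is senior to D before the subordination, so the two trade places.

A, E, D, B, C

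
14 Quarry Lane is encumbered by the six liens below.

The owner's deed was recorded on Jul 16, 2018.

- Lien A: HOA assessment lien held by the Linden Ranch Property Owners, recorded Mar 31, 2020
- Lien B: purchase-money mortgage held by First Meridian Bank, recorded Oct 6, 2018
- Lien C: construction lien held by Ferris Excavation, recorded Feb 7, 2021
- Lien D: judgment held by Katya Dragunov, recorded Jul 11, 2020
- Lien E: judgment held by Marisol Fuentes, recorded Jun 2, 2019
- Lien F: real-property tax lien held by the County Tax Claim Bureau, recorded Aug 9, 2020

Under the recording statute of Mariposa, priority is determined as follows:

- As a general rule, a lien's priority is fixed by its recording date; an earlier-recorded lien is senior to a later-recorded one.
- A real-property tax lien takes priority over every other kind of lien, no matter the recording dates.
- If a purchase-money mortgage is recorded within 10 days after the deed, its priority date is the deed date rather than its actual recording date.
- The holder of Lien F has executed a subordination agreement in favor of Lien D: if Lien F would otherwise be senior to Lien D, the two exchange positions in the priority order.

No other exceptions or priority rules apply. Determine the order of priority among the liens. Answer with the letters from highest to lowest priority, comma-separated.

D, B, E, A, F, C

Adjusting effective dates: B missed the 10-day window (82 days after the deed), so its recording date stands.
F is a real-property tax lien, so it outranks all other liens regardless of date.
Ordering the rest by effective date: B (Oct 6, 2018), E (Jun 2, 2019), A (Mar 31, 2020), D (Jul 11, 2020), C (Feb 7, 2021).
The subordination applies — F was senior to D — so F and D swap.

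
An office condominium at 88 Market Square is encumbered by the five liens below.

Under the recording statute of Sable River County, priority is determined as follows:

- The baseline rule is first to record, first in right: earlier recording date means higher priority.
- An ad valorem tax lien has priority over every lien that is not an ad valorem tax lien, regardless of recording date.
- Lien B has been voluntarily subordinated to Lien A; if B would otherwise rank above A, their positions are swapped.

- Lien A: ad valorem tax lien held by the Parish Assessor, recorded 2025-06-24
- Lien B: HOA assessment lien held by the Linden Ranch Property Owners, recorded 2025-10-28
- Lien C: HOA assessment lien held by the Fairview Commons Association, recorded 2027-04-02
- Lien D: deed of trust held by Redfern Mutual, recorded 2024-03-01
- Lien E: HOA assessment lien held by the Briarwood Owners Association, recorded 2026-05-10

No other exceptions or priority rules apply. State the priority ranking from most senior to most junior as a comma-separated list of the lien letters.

A is an ad valorem tax lien and takes priority over every other lien.
Ordering the rest by effective date: D (2024-03-01), B (2025-10-28), E (2026-05-10), C (2027-04-02).
B already ranks below A; the subordination has no effect.

A, D, B, E, C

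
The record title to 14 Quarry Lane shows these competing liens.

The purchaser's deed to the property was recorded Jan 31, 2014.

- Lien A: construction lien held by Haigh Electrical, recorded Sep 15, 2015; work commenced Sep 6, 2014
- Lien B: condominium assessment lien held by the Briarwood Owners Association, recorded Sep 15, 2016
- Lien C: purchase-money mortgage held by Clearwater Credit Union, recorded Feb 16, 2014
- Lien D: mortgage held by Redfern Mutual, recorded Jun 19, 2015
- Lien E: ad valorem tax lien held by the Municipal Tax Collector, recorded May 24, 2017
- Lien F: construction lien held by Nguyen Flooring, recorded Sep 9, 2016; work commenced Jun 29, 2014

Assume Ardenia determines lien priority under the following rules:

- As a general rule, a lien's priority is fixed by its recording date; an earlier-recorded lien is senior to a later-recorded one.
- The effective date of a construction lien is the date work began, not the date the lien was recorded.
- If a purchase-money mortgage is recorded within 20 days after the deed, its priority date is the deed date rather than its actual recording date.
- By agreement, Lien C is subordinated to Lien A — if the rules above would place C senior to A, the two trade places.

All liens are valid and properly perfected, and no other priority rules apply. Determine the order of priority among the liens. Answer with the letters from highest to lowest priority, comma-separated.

First, effective dates: A relates back to Sep 6, 2014 (work commenced); C was recorded within the 20-day window, so its effective date is the deed date Jan 31, 2014; F's effective date is Jun 29, 2014, when work began.
By effective date: C (Jan 31, 2014), F (Jun 29, 2014), A (Sep 6, 2014), D (Jun 19, 2015), B (Sep 15, 2016), E (May 24, 2017).
C is senior to A before the subordination, so the two trade places.

A, F, C, D, B, E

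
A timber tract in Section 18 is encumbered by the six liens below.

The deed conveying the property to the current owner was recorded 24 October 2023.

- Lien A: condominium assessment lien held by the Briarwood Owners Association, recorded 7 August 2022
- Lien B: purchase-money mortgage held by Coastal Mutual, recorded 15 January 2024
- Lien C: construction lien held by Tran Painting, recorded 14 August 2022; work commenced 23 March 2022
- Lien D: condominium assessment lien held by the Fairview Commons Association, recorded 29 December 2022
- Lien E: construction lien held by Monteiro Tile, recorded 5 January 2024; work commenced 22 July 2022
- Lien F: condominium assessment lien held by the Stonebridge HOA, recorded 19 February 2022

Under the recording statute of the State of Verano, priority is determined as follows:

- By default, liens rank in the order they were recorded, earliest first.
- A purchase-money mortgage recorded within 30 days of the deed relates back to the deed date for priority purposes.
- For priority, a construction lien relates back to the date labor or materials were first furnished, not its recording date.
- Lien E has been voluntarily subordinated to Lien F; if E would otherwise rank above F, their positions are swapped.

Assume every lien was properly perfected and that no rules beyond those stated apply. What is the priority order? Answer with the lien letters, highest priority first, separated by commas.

Adjusting effective dates: B missed the 30-day window (83 days after the deed), so its recording date stands; C relates back to 23 March 2022 (work commenced); E relates back to 22 July 2022 (work commenced).
By effective date, earliest first: F (19 February 2022), C (23 March 2022), E (22 July 2022), A (7 August 2022), D (29 December 2022), B (15 January 2024).
Since E is not senior to F, the subordination leaves the order unchanged.

F, C, E, A, D, B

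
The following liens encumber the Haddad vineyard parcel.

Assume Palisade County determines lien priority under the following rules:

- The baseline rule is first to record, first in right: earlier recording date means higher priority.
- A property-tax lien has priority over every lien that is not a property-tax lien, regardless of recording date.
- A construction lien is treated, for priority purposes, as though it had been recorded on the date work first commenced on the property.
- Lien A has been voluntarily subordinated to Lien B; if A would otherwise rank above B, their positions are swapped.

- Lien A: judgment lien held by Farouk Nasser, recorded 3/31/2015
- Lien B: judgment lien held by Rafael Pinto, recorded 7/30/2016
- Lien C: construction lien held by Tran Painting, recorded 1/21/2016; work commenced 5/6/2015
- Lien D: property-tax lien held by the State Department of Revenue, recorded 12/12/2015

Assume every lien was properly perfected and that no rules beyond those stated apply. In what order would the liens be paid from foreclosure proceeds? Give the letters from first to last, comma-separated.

D, B, C, A

First, effective dates: C relates back to 5/6/2015 (work commenced).
D is a property-tax lien, so it outranks all other liens regardless of date.
The other liens, earliest effective date first: A (3/31/2015), C (5/6/2015), B (7/30/2016).
The subordination applies — A was senior to B — so A and B swap.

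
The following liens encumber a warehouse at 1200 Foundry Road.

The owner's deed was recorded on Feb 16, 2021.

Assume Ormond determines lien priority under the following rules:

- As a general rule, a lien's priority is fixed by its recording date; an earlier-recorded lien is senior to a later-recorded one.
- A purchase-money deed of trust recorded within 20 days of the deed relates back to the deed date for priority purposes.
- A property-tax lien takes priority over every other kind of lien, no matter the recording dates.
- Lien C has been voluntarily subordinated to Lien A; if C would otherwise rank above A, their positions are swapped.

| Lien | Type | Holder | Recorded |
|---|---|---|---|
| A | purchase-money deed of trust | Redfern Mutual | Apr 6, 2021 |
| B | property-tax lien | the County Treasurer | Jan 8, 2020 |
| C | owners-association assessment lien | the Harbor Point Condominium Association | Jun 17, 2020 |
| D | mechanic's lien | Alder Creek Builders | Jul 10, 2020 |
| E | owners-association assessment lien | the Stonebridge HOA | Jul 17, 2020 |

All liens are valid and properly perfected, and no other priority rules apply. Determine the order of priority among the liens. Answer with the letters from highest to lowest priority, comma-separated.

B, A, D, E, C

Effective dates: A was recorded 49 days after the deed, outside the 20-day window, so it keeps its recording date.
As a property-tax lien, B is senior to every other lien.
Ordering the rest by effective date: C (Jun 17, 2020), D (Jul 10, 2020), E (Jul 17, 2020), A (Apr 6, 2021).
C would otherwise be senior to A, so under the subordination agreement C and A exchange positions.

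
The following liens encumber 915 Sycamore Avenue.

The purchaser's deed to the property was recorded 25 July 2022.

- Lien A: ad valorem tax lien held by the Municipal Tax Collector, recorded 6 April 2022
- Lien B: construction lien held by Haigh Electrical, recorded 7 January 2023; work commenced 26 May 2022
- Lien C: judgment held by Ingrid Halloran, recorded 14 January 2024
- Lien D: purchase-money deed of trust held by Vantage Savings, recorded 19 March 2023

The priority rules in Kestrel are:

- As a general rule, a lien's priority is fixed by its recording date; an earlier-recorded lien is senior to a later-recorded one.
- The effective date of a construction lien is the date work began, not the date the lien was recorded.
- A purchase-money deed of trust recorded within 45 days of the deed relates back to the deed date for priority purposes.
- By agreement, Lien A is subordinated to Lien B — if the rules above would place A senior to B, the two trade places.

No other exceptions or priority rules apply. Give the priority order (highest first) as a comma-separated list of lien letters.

First, effective dates: B is treated as recorded 26 May 2022, the work-commencement date; D was recorded 237 days after the deed, outside the 45-day window, so it keeps its recording date.
By effective date, earliest first: A (6 April 2022), B (26 May 2022), D (19 March 2023), C (14 January 2024).
A would otherwise be senior to B, so under the subordination agreement A and B exchange positions.

B, A, D, C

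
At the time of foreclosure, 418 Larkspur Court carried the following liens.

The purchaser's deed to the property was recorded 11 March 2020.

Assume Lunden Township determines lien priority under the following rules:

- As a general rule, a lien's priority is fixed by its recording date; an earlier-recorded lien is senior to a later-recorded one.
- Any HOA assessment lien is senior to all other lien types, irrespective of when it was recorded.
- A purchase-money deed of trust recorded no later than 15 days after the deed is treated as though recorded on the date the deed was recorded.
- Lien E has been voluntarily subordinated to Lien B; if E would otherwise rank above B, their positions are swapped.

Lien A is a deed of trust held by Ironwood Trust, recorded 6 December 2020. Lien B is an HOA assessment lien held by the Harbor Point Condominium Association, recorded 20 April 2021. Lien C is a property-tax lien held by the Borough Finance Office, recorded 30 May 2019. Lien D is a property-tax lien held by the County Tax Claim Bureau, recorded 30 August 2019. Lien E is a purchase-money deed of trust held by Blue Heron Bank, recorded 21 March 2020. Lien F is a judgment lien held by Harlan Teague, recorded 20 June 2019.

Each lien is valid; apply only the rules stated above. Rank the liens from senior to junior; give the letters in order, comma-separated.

First, effective dates: E was recorded within the 15-day window, so its effective date is the deed date 11 March 2020.
As an HOA assessment lien, B is senior to every other lien.
Among the remaining liens, by effective date: C (30 May 2019), F (20 June 2019), D (30 August 2019), E (11 March 2020), A (6 December 2020).
Since E is not senior to B, the subordination leaves the order unchanged.

B, C, F, D, E, A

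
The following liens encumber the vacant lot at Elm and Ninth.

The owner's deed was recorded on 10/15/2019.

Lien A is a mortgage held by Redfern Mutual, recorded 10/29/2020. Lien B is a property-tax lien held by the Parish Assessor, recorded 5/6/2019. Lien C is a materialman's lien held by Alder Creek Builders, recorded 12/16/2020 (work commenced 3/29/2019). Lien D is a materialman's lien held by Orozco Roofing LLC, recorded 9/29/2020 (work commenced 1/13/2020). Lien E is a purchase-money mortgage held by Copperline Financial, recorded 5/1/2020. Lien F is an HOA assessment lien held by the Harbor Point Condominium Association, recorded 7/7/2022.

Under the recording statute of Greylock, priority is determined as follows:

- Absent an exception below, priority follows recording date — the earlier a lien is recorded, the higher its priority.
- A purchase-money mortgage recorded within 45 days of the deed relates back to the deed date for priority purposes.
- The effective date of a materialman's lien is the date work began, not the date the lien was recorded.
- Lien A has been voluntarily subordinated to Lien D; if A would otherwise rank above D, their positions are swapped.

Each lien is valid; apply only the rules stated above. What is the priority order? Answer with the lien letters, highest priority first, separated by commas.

Effective dates: C relates back to 3/29/2019 (work commenced); D relates back to 1/13/2020 (work commenced); E was recorded 199 days after the deed — beyond 45 days — so no relation-back applies.
Ordering by effective date: C (3/29/2019), B (5/6/2019), D (1/13/2020), E (5/1/2020), A (10/29/2020), F (7/7/2022).
A already ranks below D; the subordination has no effect.

C, B, D, E, A, F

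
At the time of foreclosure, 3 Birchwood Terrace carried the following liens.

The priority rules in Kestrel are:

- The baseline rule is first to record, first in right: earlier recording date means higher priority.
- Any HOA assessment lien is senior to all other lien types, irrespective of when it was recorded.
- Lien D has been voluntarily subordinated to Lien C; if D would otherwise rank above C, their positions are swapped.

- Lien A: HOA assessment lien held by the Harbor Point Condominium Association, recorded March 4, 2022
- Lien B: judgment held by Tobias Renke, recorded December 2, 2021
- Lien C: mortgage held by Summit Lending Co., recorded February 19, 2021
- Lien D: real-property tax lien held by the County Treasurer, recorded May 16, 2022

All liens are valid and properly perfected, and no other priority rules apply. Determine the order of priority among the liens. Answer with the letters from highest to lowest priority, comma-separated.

A is an HOA assessment lien and takes priority over every other lien.
The other liens, earliest effective date first: C (February 19, 2021), B (December 2, 2021), D (May 16, 2022).
Since D is not senior to C, the subordination leaves the order unchanged.

A, C, B, D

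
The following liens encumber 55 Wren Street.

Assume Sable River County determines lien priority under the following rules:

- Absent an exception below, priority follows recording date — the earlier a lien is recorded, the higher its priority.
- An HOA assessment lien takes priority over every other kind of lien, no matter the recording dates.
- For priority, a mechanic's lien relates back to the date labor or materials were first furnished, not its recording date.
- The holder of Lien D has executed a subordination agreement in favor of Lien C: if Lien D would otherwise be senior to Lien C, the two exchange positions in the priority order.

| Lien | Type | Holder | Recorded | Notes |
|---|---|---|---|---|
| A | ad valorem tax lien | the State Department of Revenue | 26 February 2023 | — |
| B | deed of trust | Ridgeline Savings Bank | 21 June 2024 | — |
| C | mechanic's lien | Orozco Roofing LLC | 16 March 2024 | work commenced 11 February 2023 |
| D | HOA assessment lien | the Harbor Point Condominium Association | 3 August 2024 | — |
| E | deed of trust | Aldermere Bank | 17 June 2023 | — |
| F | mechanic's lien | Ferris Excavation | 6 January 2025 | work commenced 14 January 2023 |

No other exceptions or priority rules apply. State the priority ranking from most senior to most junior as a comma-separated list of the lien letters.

C, F, D, A, E, B

Effective dates: C is treated as recorded 11 February 2023, the work-commencement date; F's effective date is 14 January 2023, when work began.
D is an HOA assessment lien, so it outranks all other liens regardless of date.
The other liens, earliest effective date first: F (14 January 2023), C (11 February 2023), A (26 February 2023), E (17 June 2023), B (21 June 2024).
D is senior to C before the subordination, so the two trade places.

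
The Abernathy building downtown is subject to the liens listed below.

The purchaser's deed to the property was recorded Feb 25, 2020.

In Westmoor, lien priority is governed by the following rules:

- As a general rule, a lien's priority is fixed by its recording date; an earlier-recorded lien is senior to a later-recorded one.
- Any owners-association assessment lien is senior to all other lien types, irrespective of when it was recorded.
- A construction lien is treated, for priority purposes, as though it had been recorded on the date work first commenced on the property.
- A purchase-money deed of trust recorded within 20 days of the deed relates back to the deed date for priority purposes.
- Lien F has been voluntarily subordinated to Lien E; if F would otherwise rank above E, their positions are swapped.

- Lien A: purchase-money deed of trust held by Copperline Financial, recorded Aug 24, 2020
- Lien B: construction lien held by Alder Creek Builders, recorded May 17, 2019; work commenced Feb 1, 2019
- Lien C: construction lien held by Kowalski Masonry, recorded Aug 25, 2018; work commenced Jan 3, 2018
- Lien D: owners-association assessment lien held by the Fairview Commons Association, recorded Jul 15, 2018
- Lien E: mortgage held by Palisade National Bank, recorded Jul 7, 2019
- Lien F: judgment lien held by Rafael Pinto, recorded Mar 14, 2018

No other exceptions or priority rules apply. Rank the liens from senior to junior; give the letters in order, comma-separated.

Adjusting effective dates: A missed the 20-day window (181 days after the deed), so its recording date stands; B's effective date is Feb 1, 2019, when work began; C relates back to Jan 3, 2018 (work commenced).
D is an owners-association assessment lien, so it outranks all other liens regardless of date.
The other liens, earliest effective date first: C (Jan 3, 2018), F (Mar 14, 2018), B (Feb 1, 2019), E (Jul 7, 2019), A (Aug 24, 2020).
F would otherwise be senior to E, so under the subordination agreement F and E exchange positions.

D, C, E, B, F, A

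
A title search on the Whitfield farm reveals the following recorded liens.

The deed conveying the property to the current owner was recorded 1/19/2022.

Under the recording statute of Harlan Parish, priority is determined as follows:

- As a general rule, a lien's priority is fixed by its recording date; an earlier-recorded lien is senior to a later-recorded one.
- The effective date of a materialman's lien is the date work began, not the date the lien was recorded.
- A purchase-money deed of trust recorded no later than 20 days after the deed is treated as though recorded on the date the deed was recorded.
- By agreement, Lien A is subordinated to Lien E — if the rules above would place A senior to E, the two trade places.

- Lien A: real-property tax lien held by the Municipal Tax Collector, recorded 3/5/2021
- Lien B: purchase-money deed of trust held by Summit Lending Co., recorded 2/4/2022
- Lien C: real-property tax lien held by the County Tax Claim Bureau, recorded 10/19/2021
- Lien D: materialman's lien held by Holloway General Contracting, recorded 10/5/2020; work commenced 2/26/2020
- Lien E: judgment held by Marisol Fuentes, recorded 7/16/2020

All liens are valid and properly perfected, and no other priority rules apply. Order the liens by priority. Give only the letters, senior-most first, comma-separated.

D, E, A, C, B

Adjusting effective dates: B relates back to the deed date 1/19/2022; D relates back to 2/26/2020 (work commenced).
By effective date: D (2/26/2020), E (7/16/2020), A (3/5/2021), C (10/19/2021), B (1/19/2022).
Since A is not senior to E, the subordination leaves the order unchanged.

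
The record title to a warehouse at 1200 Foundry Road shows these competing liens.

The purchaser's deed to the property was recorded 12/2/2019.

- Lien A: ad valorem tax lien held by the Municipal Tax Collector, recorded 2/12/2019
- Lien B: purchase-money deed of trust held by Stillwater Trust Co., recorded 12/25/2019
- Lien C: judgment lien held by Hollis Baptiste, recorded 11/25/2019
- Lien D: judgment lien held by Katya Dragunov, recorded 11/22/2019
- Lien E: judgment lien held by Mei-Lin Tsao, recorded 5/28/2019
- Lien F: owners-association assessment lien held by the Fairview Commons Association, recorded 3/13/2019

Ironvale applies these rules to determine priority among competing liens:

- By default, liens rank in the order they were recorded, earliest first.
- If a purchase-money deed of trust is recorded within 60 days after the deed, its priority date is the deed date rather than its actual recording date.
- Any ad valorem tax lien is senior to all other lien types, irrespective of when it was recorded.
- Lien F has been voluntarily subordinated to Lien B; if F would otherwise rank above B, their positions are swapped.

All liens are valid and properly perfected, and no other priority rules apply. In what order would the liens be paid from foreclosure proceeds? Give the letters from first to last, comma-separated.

Effective dates: B relates back to the deed date 12/2/2019.
A, as an ad valorem tax lien, has superpriority and ranks first.
Remaining liens by effective date: F (3/13/2019), E (5/28/2019), D (11/22/2019), C (11/25/2019), B (12/2/2019).
The subordination applies — F was senior to B — so F and B swap.

A, B, E, D, C, F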